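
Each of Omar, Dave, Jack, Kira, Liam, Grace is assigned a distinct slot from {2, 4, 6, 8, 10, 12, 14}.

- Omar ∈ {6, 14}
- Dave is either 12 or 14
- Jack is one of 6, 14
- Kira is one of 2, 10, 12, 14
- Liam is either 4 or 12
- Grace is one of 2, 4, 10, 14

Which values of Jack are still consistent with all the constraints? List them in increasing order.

6, 14

The 2 variables Omar and Jack are confined to {6, 14}, which locks those values in; drop them from Dave, Kira, Grace.
That leaves Dave = 12. Remove 12 from Kira, Liam.
That leaves Liam = 4. Eliminate 4 elsewhere: Grace.
No further eliminations apply; Jack can still be any of 6, 14.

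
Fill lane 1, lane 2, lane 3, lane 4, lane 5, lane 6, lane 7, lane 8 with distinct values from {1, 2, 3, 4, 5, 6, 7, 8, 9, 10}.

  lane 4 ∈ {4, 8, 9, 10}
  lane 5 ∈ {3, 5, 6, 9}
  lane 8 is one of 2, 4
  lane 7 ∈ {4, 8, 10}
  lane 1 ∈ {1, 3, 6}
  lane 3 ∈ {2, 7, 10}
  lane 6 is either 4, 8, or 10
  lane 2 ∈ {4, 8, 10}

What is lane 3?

The 3 variables lane 2, lane 6, lane 7 are confined to {4, 8, 10}, which locks those values in; drop them from lane 3, lane 4, lane 8.
lane 4's domain is down to {9}, so lane 4 = 9. Strike 9 from lane 5.
That leaves lane 8 = 2. Remove 2 from lane 3.
So lane 3 = 7.

7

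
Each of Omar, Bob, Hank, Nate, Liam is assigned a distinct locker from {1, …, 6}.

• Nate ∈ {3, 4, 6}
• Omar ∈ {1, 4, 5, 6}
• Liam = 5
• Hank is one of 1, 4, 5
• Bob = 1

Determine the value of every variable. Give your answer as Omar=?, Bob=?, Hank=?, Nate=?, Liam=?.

Bob has just one choice, so Bob = 1. Eliminate 1 elsewhere: Omar, Hank.
Liam must be 5 (only option left). So Omar, Hank can't be 5.
That leaves Hank = 4. Remove 4 from Omar, Nate.
Omar must be 6 (only option left). So Nate can't be 6.
That leaves Nate = 3.

Omar=6, Bob=1, Hank=4, Nate=3, Liam=5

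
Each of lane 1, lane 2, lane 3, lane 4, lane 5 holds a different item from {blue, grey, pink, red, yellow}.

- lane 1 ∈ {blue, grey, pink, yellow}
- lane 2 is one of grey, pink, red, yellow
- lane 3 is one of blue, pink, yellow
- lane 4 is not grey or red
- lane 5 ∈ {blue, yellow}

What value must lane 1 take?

Among the 5 variables, red fits only lane 2 (and all 5 values in {blue, grey, pink, red, yellow} must be used), so lane 2 = red.
The 4 still-open variables draw from only 4 values {blue, grey, pink, yellow}, so each is used; only lane 1 can be grey, hence lane 1 = grey.

grey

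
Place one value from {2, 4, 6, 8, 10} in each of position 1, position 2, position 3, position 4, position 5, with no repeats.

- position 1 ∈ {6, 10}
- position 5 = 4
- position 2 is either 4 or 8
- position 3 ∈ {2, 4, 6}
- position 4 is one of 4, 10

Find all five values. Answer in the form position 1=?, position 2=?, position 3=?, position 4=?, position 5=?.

position 5's domain is down to {4}, so position 5 = 4. Eliminate 4 elsewhere: position 2, position 3, position 4.
That leaves position 2 = 8.
position 4's domain is down to {10}, so position 4 = 10. Remove 10 from position 1.
That leaves position 1 = 6. Eliminate 6 elsewhere: position 3.
position 3's domain is down to {2}, so position 3 = 2.

position 1=6, position 2=8, position 3=2, position 4=10, position 5=4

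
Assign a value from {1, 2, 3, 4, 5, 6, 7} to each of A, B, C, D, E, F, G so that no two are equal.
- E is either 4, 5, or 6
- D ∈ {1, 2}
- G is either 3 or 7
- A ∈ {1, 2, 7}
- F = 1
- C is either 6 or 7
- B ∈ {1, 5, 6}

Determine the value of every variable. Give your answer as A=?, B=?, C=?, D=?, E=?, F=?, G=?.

A=7, B=5, C=6, D=2, E=4, F=1, G=3

F must be 1 (only option left). So A, B, D can't be 1.
That leaves D = 2. Strike 2 from A.
A's domain is down to {7}, so A = 7. Strike 7 from C, G.
C has just one choice, so C = 6. Remove 6 from B, E.
G has just one choice, so G = 3.
B's domain is down to {5}, so B = 5. Strike 5 from E.
E must be 4 (only option left).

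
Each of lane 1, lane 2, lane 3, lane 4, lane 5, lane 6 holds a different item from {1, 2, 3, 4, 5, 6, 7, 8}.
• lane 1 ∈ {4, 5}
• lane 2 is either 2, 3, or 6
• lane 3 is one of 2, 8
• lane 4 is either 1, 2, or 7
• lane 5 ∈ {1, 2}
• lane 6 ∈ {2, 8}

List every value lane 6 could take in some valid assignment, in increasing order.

lane 3 and lane 6 share exactly the 2 values {2, 8}; by pigeonhole those values go to them, so strike 2, 8 from lane 2, lane 4, lane 5.
That leaves lane 5 = 1. Strike 1 from lane 4.
lane 4 has just one choice, so lane 4 = 7.
No further eliminations apply; lane 6 can still be any of 2, 8.

2, 8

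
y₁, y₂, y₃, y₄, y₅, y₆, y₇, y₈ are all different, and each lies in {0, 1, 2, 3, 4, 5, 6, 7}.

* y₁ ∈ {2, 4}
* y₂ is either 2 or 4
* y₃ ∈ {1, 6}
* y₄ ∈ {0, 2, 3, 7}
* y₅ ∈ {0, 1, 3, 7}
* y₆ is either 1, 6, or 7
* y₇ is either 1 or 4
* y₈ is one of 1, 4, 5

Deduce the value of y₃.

6

The 8 variables draw from only 8 values {0, 1, 2, 3, 4, 5, 6, 7}, so each is used; only y₈ can be 5, hence y₈ = 5.
y₁ and y₂ between them cover only {2, 4} — a naked pair. Remove those values from y₄, y₇.
y₇ must be 1 (only option left). Remove 1 from y₃, y₅, y₆.
So y₃ = 6.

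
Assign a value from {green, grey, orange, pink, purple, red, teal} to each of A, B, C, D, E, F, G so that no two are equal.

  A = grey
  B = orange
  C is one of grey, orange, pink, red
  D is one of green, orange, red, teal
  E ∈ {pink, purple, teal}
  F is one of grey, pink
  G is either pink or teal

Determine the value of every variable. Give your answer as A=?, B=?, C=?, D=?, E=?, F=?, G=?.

A must be grey (only option left). Eliminate grey elsewhere: C, F.
B's domain is down to {orange}, so B = orange. Eliminate orange elsewhere: C, D.
That leaves F = pink. So C, E, G can't be pink.
G must be teal (only option left). So D, E can't be teal.
C's domain is down to {red}, so C = red. So D can't be red.
D must be green (only option left).
E has just one choice, so E = purple.

A=grey, B=orange, C=red, D=green, E=purple, F=pink, G=teal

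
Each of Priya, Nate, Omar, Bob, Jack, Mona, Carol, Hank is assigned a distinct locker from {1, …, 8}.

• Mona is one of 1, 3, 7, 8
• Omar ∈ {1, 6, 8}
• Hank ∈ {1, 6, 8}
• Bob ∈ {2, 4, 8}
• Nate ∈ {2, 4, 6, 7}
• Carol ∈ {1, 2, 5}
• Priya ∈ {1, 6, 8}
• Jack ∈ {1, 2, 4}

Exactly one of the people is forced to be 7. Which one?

Among the 8 variables, 3 fits only Mona (and all 8 values in {1, 2, 3, 4, 5, 6, 7, 8} must be used), so Mona = 3.
Among the 7 still-open variables, 5 fits only Carol (and all 7 values in {1, 2, 4, 5, 6, 7, 8} must be used), so Carol = 5.
The 6 still-open variables draw from only 6 values {1, 2, 4, 6, 7, 8}, so each is used; only Nate can be 7, hence Nate = 7.

Nate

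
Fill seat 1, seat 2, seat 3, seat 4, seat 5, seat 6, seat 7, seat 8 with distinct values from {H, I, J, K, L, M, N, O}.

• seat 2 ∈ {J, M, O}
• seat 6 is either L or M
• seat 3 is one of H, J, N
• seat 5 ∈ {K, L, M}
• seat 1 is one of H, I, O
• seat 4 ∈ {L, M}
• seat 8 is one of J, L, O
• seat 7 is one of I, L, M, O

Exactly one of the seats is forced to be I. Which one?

seat 7

The 8 variables draw from only 8 values {H, I, J, K, L, M, N, O}, so each is used; only seat 5 can be K, hence seat 5 = K.
Among the 7 still-open variables, N fits only seat 3 (and all 7 values in {H, I, J, L, M, N, O} must be used), so seat 3 = N.
Among the 6 still-open variables, H fits only seat 1 (and all 6 values in {H, I, J, L, M, O} must be used), so seat 1 = H.
The 5 still-open variables together cover exactly {I, J, L, M, O} — 5 values for 5 variables — and I appears only in seat 7's list, so seat 7 = I.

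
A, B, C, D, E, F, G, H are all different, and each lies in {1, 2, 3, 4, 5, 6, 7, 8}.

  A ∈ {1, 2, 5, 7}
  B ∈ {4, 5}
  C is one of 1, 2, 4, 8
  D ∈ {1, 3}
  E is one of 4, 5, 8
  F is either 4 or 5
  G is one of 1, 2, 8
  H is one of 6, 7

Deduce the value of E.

The 8 variables together cover exactly {1, 2, 3, 4, 5, 6, 7, 8} — 8 values for 8 variables — and 3 appears only in D's list, so D = 3.
Among the 7 still-open variables, 6 fits only H (and all 7 values in {1, 2, 4, 5, 6, 7, 8} must be used), so H = 6.
Among the 6 still-open variables, 7 fits only A (and all 6 values in {1, 2, 4, 5, 7, 8} must be used), so A = 7.
B and F share exactly the 2 values {4, 5}; by pigeonhole those values go to them, so strike 4, 5 from C, E.
So E = 8.

8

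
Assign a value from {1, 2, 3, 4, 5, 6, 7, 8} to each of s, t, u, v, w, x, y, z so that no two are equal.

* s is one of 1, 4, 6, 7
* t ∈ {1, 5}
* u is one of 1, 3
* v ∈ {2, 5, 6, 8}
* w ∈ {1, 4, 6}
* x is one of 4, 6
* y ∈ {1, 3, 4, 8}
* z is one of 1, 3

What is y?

The 8 variables draw from only 8 values {1, 2, 3, 4, 5, 6, 7, 8}, so each is used; only v can be 2, hence v = 2.
The 7 still-open variables together cover exactly {1, 3, 4, 5, 6, 7, 8} — 7 values for 7 variables — and 5 appears only in t's list, so t = 5.
Among the 6 still-open variables, 7 fits only s (and all 6 values in {1, 3, 4, 6, 7, 8} must be used), so s = 7.
The 5 still-open variables draw from only 5 values {1, 3, 4, 6, 8}, so each is used; only y can be 8, hence y = 8.

8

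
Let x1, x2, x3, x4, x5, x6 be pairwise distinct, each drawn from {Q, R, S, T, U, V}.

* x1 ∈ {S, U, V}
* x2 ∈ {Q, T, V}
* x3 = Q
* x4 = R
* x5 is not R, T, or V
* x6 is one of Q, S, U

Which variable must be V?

x3's domain is down to {Q}, so x3 = Q. Strike Q from x2, x5, x6.
x4 must be R (only option left).
Among the 4 still-open variables, T fits only x2 (and all 4 values in {S, T, U, V} must be used), so x2 = T.
The 3 still-open variables draw from only 3 values {S, U, V}, so each is used; only x1 can be V, hence x1 = V.

x1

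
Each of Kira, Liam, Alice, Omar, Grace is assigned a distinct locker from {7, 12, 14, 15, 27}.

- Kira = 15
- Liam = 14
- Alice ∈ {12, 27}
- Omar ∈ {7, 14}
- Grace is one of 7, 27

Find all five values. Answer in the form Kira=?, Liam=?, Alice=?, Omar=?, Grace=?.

Kira=15, Liam=14, Alice=12, Omar=7, Grace=27

Kira's domain is down to {15}, so Kira = 15.
That leaves Liam = 14. Remove 14 from Omar.
That leaves Omar = 7. Remove 7 from Grace.
Grace has just one choice, so Grace = 27. Remove 27 from Alice.
Alice must be 12 (only option left).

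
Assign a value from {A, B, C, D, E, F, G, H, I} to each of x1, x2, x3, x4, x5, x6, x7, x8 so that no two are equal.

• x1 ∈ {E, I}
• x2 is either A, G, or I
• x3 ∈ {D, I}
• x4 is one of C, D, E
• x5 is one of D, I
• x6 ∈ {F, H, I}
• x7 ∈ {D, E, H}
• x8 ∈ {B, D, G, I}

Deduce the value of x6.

x3 and x5 between them cover only {D, I} — a naked pair. Remove those values from x1, x2, x4, x6, x7, x8.
x1 must be E (only option left). Eliminate E elsewhere: x4, x7.
x4's domain is down to {C}, so x4 = C.
That leaves x7 = H. Remove H from x6.
So x6 = F.

F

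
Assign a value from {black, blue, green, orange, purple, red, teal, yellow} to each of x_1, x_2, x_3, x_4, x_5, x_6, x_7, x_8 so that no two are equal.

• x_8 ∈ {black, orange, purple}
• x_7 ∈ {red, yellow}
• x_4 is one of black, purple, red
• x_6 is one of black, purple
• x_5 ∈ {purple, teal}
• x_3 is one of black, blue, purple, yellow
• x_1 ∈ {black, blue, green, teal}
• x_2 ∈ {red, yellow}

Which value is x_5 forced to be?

teal

The 8 variables together cover exactly {black, blue, green, orange, purple, red, teal, yellow} — 8 values for 8 variables — and green appears only in x_1's list, so x_1 = green.
Among the 7 still-open variables, blue fits only x_3 (and all 7 values in {black, blue, orange, purple, red, teal, yellow} must be used), so x_3 = blue.
The 6 still-open variables draw from only 6 values {black, orange, purple, red, teal, yellow}, so each is used; only x_8 can be orange, hence x_8 = orange.
The 5 still-open variables together cover exactly {black, purple, red, teal, yellow} — 5 values for 5 variables — and teal appears only in x_5's list, so x_5 = teal.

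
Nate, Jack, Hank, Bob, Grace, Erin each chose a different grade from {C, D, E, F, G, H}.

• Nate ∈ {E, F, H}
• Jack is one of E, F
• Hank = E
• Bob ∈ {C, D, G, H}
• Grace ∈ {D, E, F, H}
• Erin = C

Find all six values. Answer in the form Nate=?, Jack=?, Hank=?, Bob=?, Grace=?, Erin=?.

Nate=H, Jack=F, Hank=E, Bob=G, Grace=D, Erin=C

Hank must be E (only option left). So Nate, Jack, Grace can't be E.
That leaves Erin = C. Eliminate C elsewhere: Bob.
That leaves Jack = F. Strike F from Nate, Grace.
Nate's domain is down to {H}, so Nate = H. Remove H from Bob, Grace.
Grace must be D (only option left). Remove D from Bob.
Bob must be G (only option left).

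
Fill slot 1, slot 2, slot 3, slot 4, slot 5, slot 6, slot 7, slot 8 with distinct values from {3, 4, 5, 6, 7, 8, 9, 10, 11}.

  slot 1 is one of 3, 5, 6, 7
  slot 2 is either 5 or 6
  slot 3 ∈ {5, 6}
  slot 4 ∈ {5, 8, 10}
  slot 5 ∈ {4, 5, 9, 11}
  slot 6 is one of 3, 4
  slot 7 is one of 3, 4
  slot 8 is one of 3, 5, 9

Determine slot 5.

slot 2 and slot 3 between them cover only {5, 6} — a naked pair. Remove those values from slot 1, slot 4, slot 5, slot 8.
slot 6 and slot 7 between them cover only {3, 4} — a naked pair. Remove those values from slot 1, slot 5, slot 8.
That leaves slot 1 = 7.
slot 8 must be 9 (only option left). Eliminate 9 elsewhere: slot 5.
So slot 5 = 11.

11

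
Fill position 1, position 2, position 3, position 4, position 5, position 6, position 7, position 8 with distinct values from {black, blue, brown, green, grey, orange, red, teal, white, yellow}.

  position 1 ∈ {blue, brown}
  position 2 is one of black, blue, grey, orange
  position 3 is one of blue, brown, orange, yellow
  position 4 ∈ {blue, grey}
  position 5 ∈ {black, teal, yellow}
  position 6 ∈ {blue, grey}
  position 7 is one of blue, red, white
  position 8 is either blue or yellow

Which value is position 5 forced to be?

teal

position 4 and position 6 share exactly the 2 values {blue, grey}; by pigeonhole those values go to them, so strike blue, grey from position 1, position 2, position 3, position 7, position 8.
position 1 must be brown (only option left). Remove brown from position 3.
position 8 must be yellow (only option left). Remove yellow from position 3, position 5.
position 3 must be orange (only option left). Strike orange from position 2.
position 2 has just one choice, so position 2 = black. Strike black from position 5.
So position 5 = teal.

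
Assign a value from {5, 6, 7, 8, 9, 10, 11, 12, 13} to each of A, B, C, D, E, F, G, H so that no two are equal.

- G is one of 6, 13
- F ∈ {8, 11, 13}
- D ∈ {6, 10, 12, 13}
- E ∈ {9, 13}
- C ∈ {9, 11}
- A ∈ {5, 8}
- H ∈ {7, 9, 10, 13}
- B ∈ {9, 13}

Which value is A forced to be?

5

The 2 variables B and E are confined to {9, 13}, which locks those values in; drop them from C, D, F, G, H.
That leaves C = 11. Remove 11 from F.
That leaves F = 8. Eliminate 8 elsewhere: A.
So A = 5.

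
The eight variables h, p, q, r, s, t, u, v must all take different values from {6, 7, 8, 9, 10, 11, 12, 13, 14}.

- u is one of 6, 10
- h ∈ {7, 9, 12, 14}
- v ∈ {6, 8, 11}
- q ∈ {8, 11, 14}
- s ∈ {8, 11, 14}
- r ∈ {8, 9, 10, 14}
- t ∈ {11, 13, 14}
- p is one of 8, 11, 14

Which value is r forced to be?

p, q, s between them cover only {8, 11, 14} — a naked triple. Remove those values from h, r, t, v.
t has just one choice, so t = 13.
v's domain is down to {6}, so v = 6. Remove 6 from u.
That leaves u = 10. Eliminate 10 elsewhere: r.
So r = 9.

9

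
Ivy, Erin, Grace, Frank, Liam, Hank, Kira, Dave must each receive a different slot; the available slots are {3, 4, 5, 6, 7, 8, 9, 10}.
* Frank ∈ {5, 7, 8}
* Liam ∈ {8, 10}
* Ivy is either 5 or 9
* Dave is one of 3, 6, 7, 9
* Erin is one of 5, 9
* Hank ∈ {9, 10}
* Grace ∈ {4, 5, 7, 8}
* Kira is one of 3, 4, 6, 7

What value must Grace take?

The 2 variables Ivy and Erin are confined to {5, 9}, which locks those values in; drop them from Grace, Frank, Hank, Dave.
Hank must be 10 (only option left). Remove 10 from Liam.
Liam must be 8 (only option left). Remove 8 from Grace, Frank.
Frank's domain is down to {7}, so Frank = 7. Strike 7 from Grace, Kira, Dave.
So Grace = 4.

4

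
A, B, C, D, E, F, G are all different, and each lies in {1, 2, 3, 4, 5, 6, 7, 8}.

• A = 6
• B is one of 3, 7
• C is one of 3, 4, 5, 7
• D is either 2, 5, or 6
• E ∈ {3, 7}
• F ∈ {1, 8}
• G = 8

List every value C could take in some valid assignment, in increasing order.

A has just one choice, so A = 6. So D can't be 6.
G must be 8 (only option left). Eliminate 8 elsewhere: F.
That leaves F = 1.
B and E share exactly the 2 values {3, 7}; by pigeonhole those values go to them, so strike 3, 7 from C.
No further eliminations apply; C can still be any of 4, 5.

4, 5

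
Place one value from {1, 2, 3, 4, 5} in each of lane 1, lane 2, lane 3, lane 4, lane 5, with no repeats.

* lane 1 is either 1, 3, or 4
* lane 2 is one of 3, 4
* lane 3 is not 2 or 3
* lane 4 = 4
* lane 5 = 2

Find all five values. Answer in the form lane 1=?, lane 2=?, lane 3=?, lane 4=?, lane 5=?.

lane 4 has just one choice, so lane 4 = 4. Eliminate 4 elsewhere: lane 1, lane 2, lane 3.
lane 5's domain is down to {2}, so lane 5 = 2.
lane 2's domain is down to {3}, so lane 2 = 3. Eliminate 3 elsewhere: lane 1.
lane 1 must be 1 (only option left). So lane 3 can't be 1.
That leaves lane 3 = 5.

lane 1=1, lane 2=3, lane 3=5, lane 4=4, lane 5=2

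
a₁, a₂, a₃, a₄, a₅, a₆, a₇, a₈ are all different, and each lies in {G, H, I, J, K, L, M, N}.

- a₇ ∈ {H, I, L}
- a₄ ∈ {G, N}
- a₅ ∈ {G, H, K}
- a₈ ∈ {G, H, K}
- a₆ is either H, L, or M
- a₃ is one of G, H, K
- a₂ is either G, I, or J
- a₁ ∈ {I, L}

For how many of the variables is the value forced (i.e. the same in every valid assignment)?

3

Among the 8 variables, J fits only a₂ (and all 8 values in {G, H, I, J, K, L, M, N} must be used), so a₂ = J.
Among the 7 still-open variables, M fits only a₆ (and all 7 values in {G, H, I, K, L, M, N} must be used), so a₆ = M.
Among the 6 still-open variables, N fits only a₄ (and all 6 values in {G, H, I, K, L, N} must be used), so a₄ = N.
The 3 variables a₃, a₅, a₈ are confined to {G, H, K}, which locks those values in; drop them from a₇.
Determined: a₂=J, a₄=N, a₆=M. The other variables each still have more than one consistent value. That makes 3.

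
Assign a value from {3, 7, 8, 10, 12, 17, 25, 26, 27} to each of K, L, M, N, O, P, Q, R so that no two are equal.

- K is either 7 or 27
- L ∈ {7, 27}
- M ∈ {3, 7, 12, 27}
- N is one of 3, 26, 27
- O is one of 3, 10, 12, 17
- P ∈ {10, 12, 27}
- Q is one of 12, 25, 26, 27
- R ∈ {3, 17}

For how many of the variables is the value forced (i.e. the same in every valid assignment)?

2

The 8 variables together cover exactly {3, 7, 10, 12, 17, 25, 26, 27} — 8 values for 8 variables — and 25 appears only in Q's list, so Q = 25.
The 7 still-open variables draw from only 7 values {3, 7, 10, 12, 17, 26, 27}, so each is used; only N can be 26, hence N = 26.
K and L share exactly the 2 values {7, 27}; by pigeonhole those values go to them, so strike 7, 27 from M, P.
Determined: N=26, Q=25. The other variables each still have more than one consistent value. That makes 2.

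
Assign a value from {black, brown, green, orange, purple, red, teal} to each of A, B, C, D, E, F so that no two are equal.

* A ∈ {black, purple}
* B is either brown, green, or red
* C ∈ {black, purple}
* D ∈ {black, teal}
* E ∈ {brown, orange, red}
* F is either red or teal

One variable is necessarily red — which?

F

The 2 variables A and C are confined to {black, purple}, which locks those values in; drop them from D.
D must be teal (only option left). Strike teal from F.
So red goes to F.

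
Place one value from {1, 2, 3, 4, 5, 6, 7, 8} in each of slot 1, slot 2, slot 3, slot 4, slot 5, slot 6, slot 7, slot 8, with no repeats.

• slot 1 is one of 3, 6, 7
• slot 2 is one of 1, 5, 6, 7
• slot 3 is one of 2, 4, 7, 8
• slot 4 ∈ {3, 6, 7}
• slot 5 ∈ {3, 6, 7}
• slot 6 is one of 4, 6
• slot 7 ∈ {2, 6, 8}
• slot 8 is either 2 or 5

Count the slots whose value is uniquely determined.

Among the 8 variables, 1 fits only slot 2 (and all 8 values in {1, 2, 3, 4, 5, 6, 7, 8} must be used), so slot 2 = 1.
The 7 still-open variables draw from only 7 values {2, 3, 4, 5, 6, 7, 8}, so each is used; only slot 8 can be 5, hence slot 8 = 5.
slot 1, slot 4, slot 5 between them cover only {3, 6, 7} — a naked triple. Remove those values from slot 3, slot 6, slot 7.
slot 6 must be 4 (only option left). Remove 4 from slot 3.
Determined: slot 2=1, slot 6=4, slot 8=5. The other slots each still have more than one consistent value. That makes 3.

3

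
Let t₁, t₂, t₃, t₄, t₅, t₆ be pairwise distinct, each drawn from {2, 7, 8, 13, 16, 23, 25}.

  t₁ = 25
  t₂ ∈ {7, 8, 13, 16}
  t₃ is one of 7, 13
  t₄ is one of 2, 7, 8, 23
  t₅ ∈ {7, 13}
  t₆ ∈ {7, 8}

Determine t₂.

16

t₁'s domain is down to {25}, so t₁ = 25.
t₃ and t₅ between them cover only {7, 13} — a naked pair. Remove those values from t₂, t₄, t₆.
t₆'s domain is down to {8}, so t₆ = 8. So t₂, t₄ can't be 8.
So t₂ = 16.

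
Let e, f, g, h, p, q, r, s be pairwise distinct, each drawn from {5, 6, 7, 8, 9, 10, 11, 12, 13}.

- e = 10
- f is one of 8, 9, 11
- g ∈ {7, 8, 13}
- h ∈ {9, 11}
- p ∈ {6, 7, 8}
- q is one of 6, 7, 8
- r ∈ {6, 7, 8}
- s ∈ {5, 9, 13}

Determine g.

13

e has just one choice, so e = 10.
Among the 7 still-open variables, 5 fits only s (and all 7 values in {5, 6, 7, 8, 9, 11, 13} must be used), so s = 5.
The 6 still-open variables together cover exactly {6, 7, 8, 9, 11, 13} — 6 values for 6 variables — and 13 appears only in g's list, so g = 13.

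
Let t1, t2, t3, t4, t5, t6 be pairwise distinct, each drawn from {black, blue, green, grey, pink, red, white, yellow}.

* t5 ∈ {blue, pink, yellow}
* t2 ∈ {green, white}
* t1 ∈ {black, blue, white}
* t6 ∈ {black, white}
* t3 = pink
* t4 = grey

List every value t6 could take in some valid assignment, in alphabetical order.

black, white

t3 must be pink (only option left). Eliminate pink elsewhere: t5.
t4 has just one choice, so t4 = grey.
No further eliminations apply; t6 can still be any of black, white.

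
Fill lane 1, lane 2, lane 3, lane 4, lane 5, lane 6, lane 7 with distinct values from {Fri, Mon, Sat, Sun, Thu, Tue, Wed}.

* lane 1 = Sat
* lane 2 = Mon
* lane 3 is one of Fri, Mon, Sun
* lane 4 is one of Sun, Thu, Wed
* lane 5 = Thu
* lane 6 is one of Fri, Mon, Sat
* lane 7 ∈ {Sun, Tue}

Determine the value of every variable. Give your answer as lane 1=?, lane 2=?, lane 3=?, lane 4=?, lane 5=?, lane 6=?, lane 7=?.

lane 1=Sat, lane 2=Mon, lane 3=Sun, lane 4=Wed, lane 5=Thu, lane 6=Fri, lane 7=Tue

lane 1 must be Sat (only option left). Eliminate Sat elsewhere: lane 6.
lane 2 must be Mon (only option left). So lane 3, lane 6 can't be Mon.
lane 5 must be Thu (only option left). Strike Thu from lane 4.
lane 6 must be Fri (only option left). Eliminate Fri elsewhere: lane 3.
lane 3's domain is down to {Sun}, so lane 3 = Sun. So lane 4, lane 7 can't be Sun.
lane 4's domain is down to {Wed}, so lane 4 = Wed.
That leaves lane 7 = Tue.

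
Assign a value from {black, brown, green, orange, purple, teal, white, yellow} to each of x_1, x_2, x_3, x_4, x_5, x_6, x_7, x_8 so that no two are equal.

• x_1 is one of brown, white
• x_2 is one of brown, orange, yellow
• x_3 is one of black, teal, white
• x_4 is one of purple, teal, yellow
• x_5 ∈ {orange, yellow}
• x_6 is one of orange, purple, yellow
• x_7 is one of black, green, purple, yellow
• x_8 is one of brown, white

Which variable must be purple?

x_6

The 8 variables together cover exactly {black, brown, green, orange, purple, teal, white, yellow} — 8 values for 8 variables — and green appears only in x_7's list, so x_7 = green.
Among the 7 still-open variables, black fits only x_3 (and all 7 values in {black, brown, orange, purple, teal, white, yellow} must be used), so x_3 = black.
The 6 still-open variables draw from only 6 values {brown, orange, purple, teal, white, yellow}, so each is used; only x_4 can be teal, hence x_4 = teal.
Among the 5 still-open variables, purple fits only x_6 (and all 5 values in {brown, orange, purple, white, yellow} must be used), so x_6 = purple.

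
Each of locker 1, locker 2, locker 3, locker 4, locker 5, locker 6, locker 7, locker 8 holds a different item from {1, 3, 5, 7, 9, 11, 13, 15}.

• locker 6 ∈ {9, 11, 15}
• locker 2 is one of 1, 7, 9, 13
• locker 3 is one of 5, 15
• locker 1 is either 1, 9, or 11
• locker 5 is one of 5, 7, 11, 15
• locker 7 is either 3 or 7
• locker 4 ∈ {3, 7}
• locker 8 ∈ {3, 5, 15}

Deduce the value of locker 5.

Among the 8 variables, 13 fits only locker 2 (and all 8 values in {1, 3, 5, 7, 9, 11, 13, 15} must be used), so locker 2 = 13.
The 7 still-open variables together cover exactly {1, 3, 5, 7, 9, 11, 15} — 7 values for 7 variables — and 1 appears only in locker 1's list, so locker 1 = 1.
The 6 still-open variables draw from only 6 values {3, 5, 7, 9, 11, 15}, so each is used; only locker 6 can be 9, hence locker 6 = 9.
The 5 still-open variables draw from only 5 values {3, 5, 7, 11, 15}, so each is used; only locker 5 can be 11, hence locker 5 = 11.

11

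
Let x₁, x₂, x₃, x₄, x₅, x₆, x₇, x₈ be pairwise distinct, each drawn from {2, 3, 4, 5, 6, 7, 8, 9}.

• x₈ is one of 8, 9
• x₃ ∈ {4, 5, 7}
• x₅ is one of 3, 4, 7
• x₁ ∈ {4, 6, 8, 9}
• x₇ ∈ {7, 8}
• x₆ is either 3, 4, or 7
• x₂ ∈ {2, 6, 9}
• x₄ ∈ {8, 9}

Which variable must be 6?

The 8 variables together cover exactly {2, 3, 4, 5, 6, 7, 8, 9} — 8 values for 8 variables — and 2 appears only in x₂'s list, so x₂ = 2.
Among the 7 still-open variables, 5 fits only x₃ (and all 7 values in {3, 4, 5, 6, 7, 8, 9} must be used), so x₃ = 5.
The 6 still-open variables draw from only 6 values {3, 4, 6, 7, 8, 9}, so each is used; only x₁ can be 6, hence x₁ = 6.

x₁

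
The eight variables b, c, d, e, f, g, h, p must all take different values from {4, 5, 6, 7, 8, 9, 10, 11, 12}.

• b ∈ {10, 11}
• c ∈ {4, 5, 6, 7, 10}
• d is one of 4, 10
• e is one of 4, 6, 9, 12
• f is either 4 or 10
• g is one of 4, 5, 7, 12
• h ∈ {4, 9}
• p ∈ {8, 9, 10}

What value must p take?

The 2 variables d and f are confined to {4, 10}, which locks those values in; drop them from b, c, e, g, h, p.
b's domain is down to {11}, so b = 11.
That leaves h = 9. Strike 9 from e, p.
So p = 8.

8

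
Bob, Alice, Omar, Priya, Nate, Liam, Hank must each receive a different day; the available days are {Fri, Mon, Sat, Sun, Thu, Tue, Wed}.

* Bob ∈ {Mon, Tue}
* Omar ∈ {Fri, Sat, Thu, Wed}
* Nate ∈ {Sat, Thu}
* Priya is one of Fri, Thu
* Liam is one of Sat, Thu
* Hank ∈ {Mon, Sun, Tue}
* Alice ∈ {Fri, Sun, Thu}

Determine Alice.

Sun

The 7 variables draw from only 7 values {Fri, Mon, Sat, Sun, Thu, Tue, Wed}, so each is used; only Omar can be Wed, hence Omar = Wed.
Nate and Liam between them cover only {Sat, Thu} — a naked pair. Remove those values from Alice, Priya.
That leaves Priya = Fri. So Alice can't be Fri.
So Alice = Sun.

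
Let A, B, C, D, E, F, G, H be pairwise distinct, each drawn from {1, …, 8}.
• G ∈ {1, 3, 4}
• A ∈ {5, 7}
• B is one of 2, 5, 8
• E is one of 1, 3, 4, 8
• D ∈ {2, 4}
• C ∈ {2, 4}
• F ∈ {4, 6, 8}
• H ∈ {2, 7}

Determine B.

The 8 variables draw from only 8 values {1, 2, 3, 4, 5, 6, 7, 8}, so each is used; only F can be 6, hence F = 6.
C and D between them cover only {2, 4} — a naked pair. Remove those values from B, E, G, H.
H has just one choice, so H = 7. So A can't be 7.
A's domain is down to {5}, so A = 5. Remove 5 from B.
So B = 8.

8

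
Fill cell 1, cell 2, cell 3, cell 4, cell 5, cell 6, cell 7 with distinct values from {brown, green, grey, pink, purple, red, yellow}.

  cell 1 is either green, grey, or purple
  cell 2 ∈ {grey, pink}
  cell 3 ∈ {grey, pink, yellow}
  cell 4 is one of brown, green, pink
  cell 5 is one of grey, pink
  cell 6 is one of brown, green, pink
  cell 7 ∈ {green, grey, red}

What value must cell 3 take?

yellow

Among the 7 variables, purple fits only cell 1 (and all 7 values in {brown, green, grey, pink, purple, red, yellow} must be used), so cell 1 = purple.
Among the 6 still-open variables, red fits only cell 7 (and all 6 values in {brown, green, grey, pink, red, yellow} must be used), so cell 7 = red.
The 5 still-open variables together cover exactly {brown, green, grey, pink, yellow} — 5 values for 5 variables — and yellow appears only in cell 3's list, so cell 3 = yellow.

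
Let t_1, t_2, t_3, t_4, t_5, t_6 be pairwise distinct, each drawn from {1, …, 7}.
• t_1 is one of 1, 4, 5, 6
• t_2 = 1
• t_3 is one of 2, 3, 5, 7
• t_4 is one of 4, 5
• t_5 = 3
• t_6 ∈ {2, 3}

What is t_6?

t_2's domain is down to {1}, so t_2 = 1. Strike 1 from t_1.
t_5 must be 3 (only option left). Eliminate 3 elsewhere: t_3, t_6.
So t_6 = 2.

2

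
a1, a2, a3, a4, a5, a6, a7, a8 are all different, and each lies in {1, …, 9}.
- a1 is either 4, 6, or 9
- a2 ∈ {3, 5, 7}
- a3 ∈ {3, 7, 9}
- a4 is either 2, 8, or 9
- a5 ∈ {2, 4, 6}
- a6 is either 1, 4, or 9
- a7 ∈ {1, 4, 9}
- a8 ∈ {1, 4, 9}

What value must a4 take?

The 3 variables a6, a7, a8 are confined to {1, 4, 9}, which locks those values in; drop them from a1, a3, a4, a5.
a1's domain is down to {6}, so a1 = 6. So a5 can't be 6.
That leaves a5 = 2. Eliminate 2 elsewhere: a4.
So a4 = 8.

8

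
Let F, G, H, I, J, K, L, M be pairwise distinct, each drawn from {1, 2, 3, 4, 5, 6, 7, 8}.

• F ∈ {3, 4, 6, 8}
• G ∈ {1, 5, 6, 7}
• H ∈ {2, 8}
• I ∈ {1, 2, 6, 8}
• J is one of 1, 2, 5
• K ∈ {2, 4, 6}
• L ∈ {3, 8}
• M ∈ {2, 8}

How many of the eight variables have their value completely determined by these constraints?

4

Among the 8 variables, 7 fits only G (and all 8 values in {1, 2, 3, 4, 5, 6, 7, 8} must be used), so G = 7.
Among the 7 still-open variables, 5 fits only J (and all 7 values in {1, 2, 3, 4, 5, 6, 8} must be used), so J = 5.
The 6 still-open variables draw from only 6 values {1, 2, 3, 4, 6, 8}, so each is used; only I can be 1, hence I = 1.
H and M between them cover only {2, 8} — a naked pair. Remove those values from F, K, L.
That leaves L = 3. So F can't be 3.
Determined: G=7, I=1, J=5, L=3. The other variables each still have more than one consistent value. That makes 4.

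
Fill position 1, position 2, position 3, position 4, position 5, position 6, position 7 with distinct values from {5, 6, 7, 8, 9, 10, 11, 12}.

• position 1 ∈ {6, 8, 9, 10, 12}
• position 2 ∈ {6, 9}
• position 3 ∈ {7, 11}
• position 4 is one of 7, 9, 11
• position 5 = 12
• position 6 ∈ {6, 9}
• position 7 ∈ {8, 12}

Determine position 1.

position 5 has just one choice, so position 5 = 12. Remove 12 from position 1, position 7.
That leaves position 7 = 8. Eliminate 8 elsewhere: position 1.
Among the 5 still-open variables, 10 fits only position 1 (and all 5 values in {6, 7, 9, 10, 11} must be used), so position 1 = 10.

10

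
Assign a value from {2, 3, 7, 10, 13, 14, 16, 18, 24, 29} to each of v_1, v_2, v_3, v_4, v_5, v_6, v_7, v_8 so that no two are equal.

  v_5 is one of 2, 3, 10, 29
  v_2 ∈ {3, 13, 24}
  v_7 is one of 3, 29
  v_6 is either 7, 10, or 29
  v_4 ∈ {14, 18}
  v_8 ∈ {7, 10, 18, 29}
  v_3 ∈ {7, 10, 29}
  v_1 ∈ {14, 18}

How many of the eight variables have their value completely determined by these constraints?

2

v_1 and v_4 share exactly the 2 values {14, 18}; by pigeonhole those values go to them, so strike 14, 18 from v_8.
The 3 variables v_3, v_6, v_8 are confined to {7, 10, 29}, which locks those values in; drop them from v_5, v_7.
v_7's domain is down to {3}, so v_7 = 3. Eliminate 3 elsewhere: v_2, v_5.
v_5 has just one choice, so v_5 = 2.
Determined: v_5=2, v_7=3. The other variables each still have more than one consistent value. That makes 2.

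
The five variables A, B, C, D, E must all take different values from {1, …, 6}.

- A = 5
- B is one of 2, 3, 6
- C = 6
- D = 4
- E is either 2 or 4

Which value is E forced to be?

2

A's domain is down to {5}, so A = 5.
C's domain is down to {6}, so C = 6. Strike 6 from B.
D must be 4 (only option left). Remove 4 from E.
So E = 2.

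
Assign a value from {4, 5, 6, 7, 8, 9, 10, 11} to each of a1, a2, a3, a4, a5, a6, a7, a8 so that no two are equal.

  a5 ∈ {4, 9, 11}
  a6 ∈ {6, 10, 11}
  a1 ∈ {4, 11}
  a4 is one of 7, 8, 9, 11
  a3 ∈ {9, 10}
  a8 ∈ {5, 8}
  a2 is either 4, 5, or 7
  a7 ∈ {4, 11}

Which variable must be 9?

a5

Among the 8 variables, 6 fits only a6 (and all 8 values in {4, 5, 6, 7, 8, 9, 10, 11} must be used), so a6 = 6.
Among the 7 still-open variables, 10 fits only a3 (and all 7 values in {4, 5, 7, 8, 9, 10, 11} must be used), so a3 = 10.
The 2 variables a1 and a7 are confined to {4, 11}, which locks those values in; drop them from a2, a4, a5.
So 9 goes to a5.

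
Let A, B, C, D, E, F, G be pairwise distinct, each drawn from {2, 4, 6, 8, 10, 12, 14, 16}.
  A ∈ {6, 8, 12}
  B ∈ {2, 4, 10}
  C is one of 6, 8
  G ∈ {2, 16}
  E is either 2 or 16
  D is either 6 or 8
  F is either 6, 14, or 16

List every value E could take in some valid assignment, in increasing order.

C and D between them cover only {6, 8} — a naked pair. Remove those values from A, F.
A's domain is down to {12}, so A = 12.
E and G share exactly the 2 values {2, 16}; by pigeonhole those values go to them, so strike 2, 16 from B, F.
F must be 14 (only option left).
No further eliminations apply; E can still be any of 2, 16.

2, 16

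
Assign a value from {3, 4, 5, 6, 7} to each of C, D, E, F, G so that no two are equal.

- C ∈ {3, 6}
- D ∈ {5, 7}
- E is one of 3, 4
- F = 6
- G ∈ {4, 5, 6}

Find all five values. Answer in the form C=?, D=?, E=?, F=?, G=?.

C=3, D=7, E=4, F=6, G=5

F's domain is down to {6}, so F = 6. Strike 6 from C, G.
C's domain is down to {3}, so C = 3. Strike 3 from E.
E must be 4 (only option left). Strike 4 from G.
G's domain is down to {5}, so G = 5. Eliminate 5 elsewhere: D.
D has just one choice, so D = 7.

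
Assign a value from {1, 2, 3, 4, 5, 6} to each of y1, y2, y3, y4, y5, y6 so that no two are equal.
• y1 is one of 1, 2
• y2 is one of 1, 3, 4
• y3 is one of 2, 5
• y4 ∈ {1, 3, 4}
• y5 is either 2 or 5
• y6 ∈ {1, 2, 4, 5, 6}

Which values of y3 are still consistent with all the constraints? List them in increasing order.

The 6 variables together cover exactly {1, 2, 3, 4, 5, 6} — 6 values for 6 variables — and 6 appears only in y6's list, so y6 = 6.
The 2 variables y3 and y5 are confined to {2, 5}, which locks those values in; drop them from y1.
y1 must be 1 (only option left). Strike 1 from y2, y4.
No further eliminations apply; y3 can still be any of 2, 5.

2, 5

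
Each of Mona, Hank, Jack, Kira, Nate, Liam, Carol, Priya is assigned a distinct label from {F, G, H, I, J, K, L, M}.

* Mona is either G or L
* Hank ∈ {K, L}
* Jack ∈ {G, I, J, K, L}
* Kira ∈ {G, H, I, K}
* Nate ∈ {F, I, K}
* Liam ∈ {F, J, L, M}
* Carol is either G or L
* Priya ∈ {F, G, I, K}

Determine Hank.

K

Among the 8 variables, H fits only Kira (and all 8 values in {F, G, H, I, J, K, L, M} must be used), so Kira = H.
The 7 still-open variables draw from only 7 values {F, G, I, J, K, L, M}, so each is used; only Liam can be M, hence Liam = M.
The 6 still-open variables together cover exactly {F, G, I, J, K, L} — 6 values for 6 variables — and J appears only in Jack's list, so Jack = J.
Mona and Carol between them cover only {G, L} — a naked pair. Remove those values from Hank, Priya.
So Hank = K.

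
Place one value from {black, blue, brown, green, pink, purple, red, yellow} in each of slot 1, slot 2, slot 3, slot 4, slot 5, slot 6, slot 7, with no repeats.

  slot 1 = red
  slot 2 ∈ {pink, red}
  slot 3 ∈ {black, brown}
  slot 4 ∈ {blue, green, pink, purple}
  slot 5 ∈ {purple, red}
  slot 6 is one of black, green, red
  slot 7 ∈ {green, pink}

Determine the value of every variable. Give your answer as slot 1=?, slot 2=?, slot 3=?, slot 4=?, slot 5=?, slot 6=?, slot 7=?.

slot 1=red, slot 2=pink, slot 3=brown, slot 4=blue, slot 5=purple, slot 6=black, slot 7=green

slot 1 has just one choice, so slot 1 = red. Eliminate red elsewhere: slot 2, slot 5, slot 6.
slot 2's domain is down to {pink}, so slot 2 = pink. Strike pink from slot 4, slot 7.
That leaves slot 5 = purple. Eliminate purple elsewhere: slot 4.
slot 7 must be green (only option left). Strike green from slot 4, slot 6.
slot 4 must be blue (only option left).
slot 6's domain is down to {black}, so slot 6 = black. Remove black from slot 3.
slot 3's domain is down to {brown}, so slot 3 = brown.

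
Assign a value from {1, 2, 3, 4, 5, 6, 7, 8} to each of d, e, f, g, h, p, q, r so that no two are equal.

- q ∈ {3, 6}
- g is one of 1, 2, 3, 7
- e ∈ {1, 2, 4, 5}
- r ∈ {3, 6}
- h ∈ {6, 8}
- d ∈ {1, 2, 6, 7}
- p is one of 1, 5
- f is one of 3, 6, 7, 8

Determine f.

The 8 variables draw from only 8 values {1, 2, 3, 4, 5, 6, 7, 8}, so each is used; only e can be 4, hence e = 4.
Among the 7 still-open variables, 5 fits only p (and all 7 values in {1, 2, 3, 5, 6, 7, 8} must be used), so p = 5.
q and r share exactly the 2 values {3, 6}; by pigeonhole those values go to them, so strike 3, 6 from d, f, g, h.
h's domain is down to {8}, so h = 8. Eliminate 8 elsewhere: f.
So f = 7.

7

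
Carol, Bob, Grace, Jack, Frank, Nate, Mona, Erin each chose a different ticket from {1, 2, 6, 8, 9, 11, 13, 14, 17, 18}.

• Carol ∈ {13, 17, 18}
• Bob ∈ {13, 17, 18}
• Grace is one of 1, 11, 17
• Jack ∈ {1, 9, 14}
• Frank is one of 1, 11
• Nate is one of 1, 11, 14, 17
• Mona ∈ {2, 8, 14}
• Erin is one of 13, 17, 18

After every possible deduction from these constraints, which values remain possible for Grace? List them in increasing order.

1, 11

Carol, Bob, Erin share exactly the 3 values {13, 17, 18}; by pigeonhole those values go to them, so strike 13, 17, 18 from Grace, Nate.
The 2 variables Grace and Frank are confined to {1, 11}, which locks those values in; drop them from Jack, Nate.
Nate must be 14 (only option left). So Jack, Mona can't be 14.
Jack has just one choice, so Jack = 9.
No further eliminations apply; Grace can still be any of 1, 11.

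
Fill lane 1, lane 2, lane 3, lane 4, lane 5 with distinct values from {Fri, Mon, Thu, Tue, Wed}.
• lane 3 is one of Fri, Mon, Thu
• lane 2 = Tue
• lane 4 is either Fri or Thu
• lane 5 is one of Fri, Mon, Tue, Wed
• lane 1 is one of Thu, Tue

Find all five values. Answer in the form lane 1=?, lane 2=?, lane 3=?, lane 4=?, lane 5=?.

lane 2's domain is down to {Tue}, so lane 2 = Tue. Eliminate Tue elsewhere: lane 1, lane 5.
lane 1 must be Thu (only option left). Eliminate Thu elsewhere: lane 3, lane 4.
lane 4 must be Fri (only option left). Eliminate Fri elsewhere: lane 3, lane 5.
lane 3 has just one choice, so lane 3 = Mon. Remove Mon from lane 5.
lane 5 has just one choice, so lane 5 = Wed.

lane 1=Thu, lane 2=Tue, lane 3=Mon, lane 4=Fri, lane 5=Wed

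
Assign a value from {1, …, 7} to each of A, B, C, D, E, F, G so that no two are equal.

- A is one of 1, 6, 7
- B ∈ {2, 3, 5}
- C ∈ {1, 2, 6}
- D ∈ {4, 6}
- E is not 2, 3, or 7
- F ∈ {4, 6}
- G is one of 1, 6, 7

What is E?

5

The 7 variables together cover exactly {1, 2, 3, 4, 5, 6, 7} — 7 values for 7 variables — and 3 appears only in B's list, so B = 3.
Among the 6 still-open variables, 2 fits only C (and all 6 values in {1, 2, 4, 5, 6, 7} must be used), so C = 2.
The 5 still-open variables together cover exactly {1, 4, 5, 6, 7} — 5 values for 5 variables — and 5 appears only in E's list, so E = 5.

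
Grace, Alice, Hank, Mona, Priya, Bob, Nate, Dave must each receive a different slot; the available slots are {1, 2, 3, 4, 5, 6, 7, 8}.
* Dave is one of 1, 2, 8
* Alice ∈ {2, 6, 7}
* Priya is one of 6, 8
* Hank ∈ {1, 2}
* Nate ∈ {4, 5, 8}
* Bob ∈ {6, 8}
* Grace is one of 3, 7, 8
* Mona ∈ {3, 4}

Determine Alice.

7

The 8 variables draw from only 8 values {1, 2, 3, 4, 5, 6, 7, 8}, so each is used; only Nate can be 5, hence Nate = 5.
Among the 7 still-open variables, 4 fits only Mona (and all 7 values in {1, 2, 3, 4, 6, 7, 8} must be used), so Mona = 4.
The 6 still-open variables together cover exactly {1, 2, 3, 6, 7, 8} — 6 values for 6 variables — and 3 appears only in Grace's list, so Grace = 3.
The 5 still-open variables draw from only 5 values {1, 2, 6, 7, 8}, so each is used; only Alice can be 7, hence Alice = 7.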